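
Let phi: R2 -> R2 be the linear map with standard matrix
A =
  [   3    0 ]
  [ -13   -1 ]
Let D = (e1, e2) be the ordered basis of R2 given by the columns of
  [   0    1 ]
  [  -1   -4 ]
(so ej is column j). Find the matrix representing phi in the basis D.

The j-th column of [phi]_D is [phi(ej)]_D.
phi(e1) = A e1 = [0, 1] = -e1 + 0·e2, so column 1 is [-1, 0].
Repeating for e2 and assembling the columns gives [[-1, -3], [0, 3]].

[[-1, -3], [0, 3]]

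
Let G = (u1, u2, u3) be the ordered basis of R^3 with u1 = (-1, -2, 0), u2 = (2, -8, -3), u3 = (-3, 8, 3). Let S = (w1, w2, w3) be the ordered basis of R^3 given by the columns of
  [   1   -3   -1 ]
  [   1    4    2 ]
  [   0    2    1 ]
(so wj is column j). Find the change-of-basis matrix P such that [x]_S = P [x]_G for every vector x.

Take x = uj: its G-coordinates are the j-th standard unit vector, so P e_j — column j of P — equals [uj]_S.
u1 = -2w1 - w2 + 2w3, giving column 1 = (-2, -1, 2); repeating for each j gives P = [[-2, -2, 2], [-1, -1, 2], [2, -1, -1]].

[[-2, -2, 2], [-1, -1, 2], [2, -1, -1]]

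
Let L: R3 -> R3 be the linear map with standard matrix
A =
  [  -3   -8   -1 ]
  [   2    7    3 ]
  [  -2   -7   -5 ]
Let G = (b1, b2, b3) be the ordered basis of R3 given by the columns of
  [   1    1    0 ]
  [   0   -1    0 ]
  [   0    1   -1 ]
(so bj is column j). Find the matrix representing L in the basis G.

With P the matrix whose columns are b1, ..., b3, [L]_G = P^(-1) A P.
Column by column: L(b1) = A b1 = [-3, 2, -2]; its G-coordinates [-1, -2, 0] give column 1.
Continuing for each basis vector yields [L]_G = [[-1, 2, -2], [-2, 2, 3], [0, 2, -2]].

[[-1, 2, -2], [-2, 2, 3], [0, 2, -2]]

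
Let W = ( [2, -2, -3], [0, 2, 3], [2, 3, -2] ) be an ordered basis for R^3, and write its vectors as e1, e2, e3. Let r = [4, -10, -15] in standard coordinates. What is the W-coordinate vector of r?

[2, -3, 0]

[r]_W is the unique c with M c = r, where M has columns e1, ..., e3.
Gaussian elimination on [M | r] yields c = (2, -3, 0).
Check: 2e1 - 3e2 + 0·e3 = [4, -10, -15].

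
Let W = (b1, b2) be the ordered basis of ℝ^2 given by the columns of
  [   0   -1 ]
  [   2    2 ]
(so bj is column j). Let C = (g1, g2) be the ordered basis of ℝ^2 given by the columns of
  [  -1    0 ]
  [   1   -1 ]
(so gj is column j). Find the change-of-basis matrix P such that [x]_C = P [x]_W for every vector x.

[[0, 1], [-2, -1]]

Let M have columns bj and N have columns gj. Then for every x, N [x]_C = x = M [x]_W, so P = N^(-1) M.
Since det N = 1, N^(-1) has integer entries; multiplying gives P = [[0, 1], [-2, -1]].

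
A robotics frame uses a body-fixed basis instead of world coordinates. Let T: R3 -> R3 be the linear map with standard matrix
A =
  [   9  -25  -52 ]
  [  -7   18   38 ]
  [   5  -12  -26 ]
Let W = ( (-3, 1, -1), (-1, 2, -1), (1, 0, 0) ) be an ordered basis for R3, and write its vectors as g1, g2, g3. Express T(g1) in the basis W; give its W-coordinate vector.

(1, 0, 3)

Column 1 of [T]_W is the W-coordinate vector of T(g1).
In standard coordinates T(g1) = A g1 = (0, 1, -1).
Converting to W: (0, 1, -1) = g1 + 0·g2 + 3g3, so the coordinate vector is (1, 0, 3).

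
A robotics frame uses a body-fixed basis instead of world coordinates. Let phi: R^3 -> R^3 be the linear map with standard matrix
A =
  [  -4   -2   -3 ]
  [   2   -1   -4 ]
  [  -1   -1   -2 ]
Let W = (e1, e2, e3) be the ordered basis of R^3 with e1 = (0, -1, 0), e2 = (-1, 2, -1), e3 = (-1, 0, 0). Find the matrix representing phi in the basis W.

[[-3, -2, 0], [-1, -1, -1], [-1, -2, -3]]

Let P have columns e1, ..., e3. Then [phi]_W = P^(-1) A P.
Here det P = -1, so P^(-1) is integer; computing A P first and then P^(-1)(A P) gives [[-3, -2, 0], [-1, -1, -1], [-1, -2, -3]].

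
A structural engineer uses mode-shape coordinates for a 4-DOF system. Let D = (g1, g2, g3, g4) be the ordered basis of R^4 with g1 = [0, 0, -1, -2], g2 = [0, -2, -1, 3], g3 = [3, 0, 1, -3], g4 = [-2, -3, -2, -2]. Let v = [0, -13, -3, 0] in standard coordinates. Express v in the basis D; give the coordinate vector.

[-3, 2, 2, 3]

Write v = c_1 g1 + ... + c_4 g4 and solve for the c_i.
Solving this 4x4 system gives c = (-3, 2, 2, 3).
Check: -3g1 + 2g2 + 2g3 + 3g4 = [0, -13, -3, 0].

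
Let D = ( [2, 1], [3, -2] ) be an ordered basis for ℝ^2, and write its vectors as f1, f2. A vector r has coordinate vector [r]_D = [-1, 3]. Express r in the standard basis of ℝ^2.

r = M [r]_D, where M has columns f1, f2.
Carrying out the matrix-vector product, r = [7, -7].

[7, -7]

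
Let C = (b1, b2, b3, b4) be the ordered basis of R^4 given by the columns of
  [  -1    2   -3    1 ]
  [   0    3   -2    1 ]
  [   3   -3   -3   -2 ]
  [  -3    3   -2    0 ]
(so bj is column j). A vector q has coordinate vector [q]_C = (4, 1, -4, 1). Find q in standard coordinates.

(11, 12, 19, -1)

q = M [q]_C, where M has columns b1, ..., b4.
Carrying out the matrix-vector product, q = (11, 12, 19, -1).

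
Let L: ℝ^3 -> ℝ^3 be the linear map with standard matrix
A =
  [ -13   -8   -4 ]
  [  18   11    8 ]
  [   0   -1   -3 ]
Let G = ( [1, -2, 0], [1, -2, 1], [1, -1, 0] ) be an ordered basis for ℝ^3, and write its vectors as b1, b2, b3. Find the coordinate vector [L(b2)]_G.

Column 2 of [L]_G is the G-coordinate vector of L(b2).
In standard coordinates L(b2) = A b2 = [-1, 4, -1].
Converting to G: [-1, 4, -1] = -2b1 - b2 + 2b3, so the coordinate vector is [-2, -1, 2].

[-2, -1, 2]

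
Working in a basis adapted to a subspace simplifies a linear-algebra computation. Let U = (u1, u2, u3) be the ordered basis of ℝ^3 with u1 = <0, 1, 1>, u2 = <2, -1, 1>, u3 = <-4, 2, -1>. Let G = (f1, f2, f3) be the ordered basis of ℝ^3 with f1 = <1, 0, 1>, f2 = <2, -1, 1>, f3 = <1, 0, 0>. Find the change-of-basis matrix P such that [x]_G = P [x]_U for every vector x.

Take x = uj: its U-coordinates are the j-th standard unit vector, so P e_j — column j of P — equals [uj]_G.
u1 = 2f1 - f2 + 0·f3, giving column 1 = <2, -1, 0>; repeating for each j gives P = [[2, 0, 1], [-1, 1, -2], [0, 0, -1]].

[[2, 0, 1], [-1, 1, -2], [0, 0, -1]]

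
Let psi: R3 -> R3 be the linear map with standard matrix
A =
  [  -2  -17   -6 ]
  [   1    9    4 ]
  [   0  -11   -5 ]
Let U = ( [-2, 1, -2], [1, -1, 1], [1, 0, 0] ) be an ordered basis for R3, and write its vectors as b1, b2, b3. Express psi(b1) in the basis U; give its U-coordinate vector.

[2, 3, 0]

Column 1 of [psi]_U is the U-coordinate vector of psi(b1).
In standard coordinates psi(b1) = A b1 = [-1, -1, -1].
Converting to U: [-1, -1, -1] = 2b1 + 3b2 + 0·b3, so the coordinate vector is [2, 3, 0].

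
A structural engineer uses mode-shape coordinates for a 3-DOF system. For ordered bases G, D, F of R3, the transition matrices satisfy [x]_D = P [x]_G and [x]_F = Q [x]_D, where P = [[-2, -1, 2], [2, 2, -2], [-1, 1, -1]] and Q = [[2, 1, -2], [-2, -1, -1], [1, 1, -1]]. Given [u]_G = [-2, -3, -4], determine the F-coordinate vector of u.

Apply P to get D-coordinates [-1, -2, 3], then Q to get F-coordinates.
The result is [u]_F = [-10, 1, -6].

[-10, 1, -6]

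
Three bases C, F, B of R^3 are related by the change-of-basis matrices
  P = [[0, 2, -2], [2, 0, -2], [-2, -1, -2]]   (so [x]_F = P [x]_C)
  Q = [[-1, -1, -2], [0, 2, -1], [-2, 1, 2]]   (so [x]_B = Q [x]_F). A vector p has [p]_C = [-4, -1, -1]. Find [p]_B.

[-16, -23, 16]

First [p]_F = P [p]_C = [0, -6, 11].
Then [p]_B = Q [p]_F = [-16, -23, 16].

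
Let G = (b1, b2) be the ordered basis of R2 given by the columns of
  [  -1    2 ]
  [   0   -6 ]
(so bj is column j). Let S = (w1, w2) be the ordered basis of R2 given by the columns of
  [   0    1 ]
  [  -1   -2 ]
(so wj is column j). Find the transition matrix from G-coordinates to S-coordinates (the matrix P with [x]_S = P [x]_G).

[[2, 2], [-1, 2]]

Column j of P is [bj]_S, since P maps G-coordinates to S-coordinates.
Expressing b1 in S: b1 = 2w1 - w2, so column 1 of P is (2, -1).
Doing the same for each bj gives P = [[2, 2], [-1, 2]].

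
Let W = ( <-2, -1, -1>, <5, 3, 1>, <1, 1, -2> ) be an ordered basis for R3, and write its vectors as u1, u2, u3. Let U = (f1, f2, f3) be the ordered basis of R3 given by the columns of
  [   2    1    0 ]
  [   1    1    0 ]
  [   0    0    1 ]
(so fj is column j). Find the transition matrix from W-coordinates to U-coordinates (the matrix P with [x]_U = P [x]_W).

[[-1, 2, 0], [0, 1, 1], [-1, 1, -2]]

Let M have columns uj and N have columns fj. Then for every x, N [x]_U = x = M [x]_W, so P = N^(-1) M.
Since det N = 1, N^(-1) has integer entries; multiplying gives P = [[-1, 2, 0], [0, 1, 1], [-1, 1, -2]].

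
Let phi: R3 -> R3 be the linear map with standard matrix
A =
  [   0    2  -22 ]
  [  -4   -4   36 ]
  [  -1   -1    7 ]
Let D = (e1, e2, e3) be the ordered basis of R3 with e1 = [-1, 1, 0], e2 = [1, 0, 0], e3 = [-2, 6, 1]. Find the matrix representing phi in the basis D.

With P the matrix whose columns are e1, ..., e3, [phi]_D = P^(-1) A P.
Column by column: phi(e1) = A e1 = [2, 0, 0]; its D-coordinates [0, 2, 0] give column 1.
Continuing for each basis vector yields [phi]_D = [[0, 2, 2], [2, 0, -2], [0, -1, 3]].

[[0, 2, 2], [2, 0, -2], [0, -1, 3]]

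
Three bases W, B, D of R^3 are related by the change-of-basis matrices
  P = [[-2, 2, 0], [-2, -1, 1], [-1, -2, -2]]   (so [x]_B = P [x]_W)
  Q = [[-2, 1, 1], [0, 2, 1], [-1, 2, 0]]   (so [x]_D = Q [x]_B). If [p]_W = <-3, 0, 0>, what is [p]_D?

First [p]_B = P [p]_W = <6, 6, 3>.
Then [p]_D = Q [p]_B = <-3, 15, 6>.

<-3, 15, 6>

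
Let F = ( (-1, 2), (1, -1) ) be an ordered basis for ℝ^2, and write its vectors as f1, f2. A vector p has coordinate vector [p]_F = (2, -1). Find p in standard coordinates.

(-3, 5)

p = M [p]_F, where M has columns f1, f2.
Carrying out the matrix-vector product, p = (-3, 5).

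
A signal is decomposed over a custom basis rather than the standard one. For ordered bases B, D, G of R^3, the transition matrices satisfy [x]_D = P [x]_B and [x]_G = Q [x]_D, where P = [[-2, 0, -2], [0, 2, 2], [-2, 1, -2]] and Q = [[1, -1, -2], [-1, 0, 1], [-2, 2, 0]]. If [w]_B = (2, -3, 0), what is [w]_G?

Apply P to get D-coordinates (-4, -6, -7), then Q to get G-coordinates.
The result is [w]_G = (16, -3, -4).

(16, -3, -4)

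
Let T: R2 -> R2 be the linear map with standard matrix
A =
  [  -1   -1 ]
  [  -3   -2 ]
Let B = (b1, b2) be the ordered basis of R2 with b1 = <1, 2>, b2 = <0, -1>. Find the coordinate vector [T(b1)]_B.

<-3, 1>

Compute T(b1) = A b1 = <-3, -7> in standard coordinates.
Then write this in B-coordinates: solve for y in y_1 b1 + y_2 b2 = <-3, -7>.
This gives y = <-3, 1>, which is column 1 of [T]_B.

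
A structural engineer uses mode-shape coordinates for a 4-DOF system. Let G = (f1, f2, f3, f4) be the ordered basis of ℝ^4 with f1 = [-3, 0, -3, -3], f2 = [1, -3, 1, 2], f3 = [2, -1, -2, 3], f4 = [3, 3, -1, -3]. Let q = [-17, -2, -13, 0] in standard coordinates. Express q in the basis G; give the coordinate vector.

[q]_G is the unique c with M c = q, where M has columns f1, ..., f4.
Row-reducing the augmented matrix [M | q] gives c = (3, -3, 2, -3).
Check: 3f1 - 3f2 + 2f3 - 3f4 = [-17, -2, -13, 0].

[3, -3, 2, -3]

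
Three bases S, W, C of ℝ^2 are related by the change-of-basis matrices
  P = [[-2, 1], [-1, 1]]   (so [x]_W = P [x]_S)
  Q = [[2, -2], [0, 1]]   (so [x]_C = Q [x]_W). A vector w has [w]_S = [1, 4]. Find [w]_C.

[-2, 3]

Apply P to get W-coordinates [2, 3], then Q to get C-coordinates.
The result is [w]_C = [-2, 3].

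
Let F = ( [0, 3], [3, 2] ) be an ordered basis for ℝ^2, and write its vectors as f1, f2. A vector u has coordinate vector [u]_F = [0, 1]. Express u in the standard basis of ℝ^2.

u = M [u]_F, where M has columns f1, f2.
Carrying out the matrix-vector product, u = [3, 2].

[3, 2]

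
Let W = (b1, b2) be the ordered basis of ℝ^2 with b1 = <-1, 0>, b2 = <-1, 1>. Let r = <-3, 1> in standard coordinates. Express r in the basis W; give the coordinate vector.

<2, 1>

Write r = c_1 b1 + c_2 b2 and solve for the c_i.
System: -c_1 - c_2 = -3, 0c_1 + c_2 = 1; solving gives c_1 = 2, c_2 = 1.
Check: 2b1 + b2 = <-3, 1>.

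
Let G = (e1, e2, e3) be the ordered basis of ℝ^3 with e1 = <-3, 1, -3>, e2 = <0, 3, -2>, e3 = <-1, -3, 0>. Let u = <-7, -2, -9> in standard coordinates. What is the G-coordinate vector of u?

[u]_G is the unique c with M c = u, where M has columns e1, ..., e3.
Solving this 3x3 system gives c = (1, 3, 4).
Check: e1 + 3e2 + 4e3 = <-7, -2, -9>.

<1, 3, 4>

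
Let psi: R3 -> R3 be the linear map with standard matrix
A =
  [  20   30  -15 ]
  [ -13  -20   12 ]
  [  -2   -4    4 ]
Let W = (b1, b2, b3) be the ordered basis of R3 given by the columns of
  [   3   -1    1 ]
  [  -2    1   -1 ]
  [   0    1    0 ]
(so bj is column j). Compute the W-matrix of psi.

[[1, 0, -3], [2, 2, 2], [-1, -3, 1]]

The j-th column of [psi]_W is [psi(bj)]_W.
psi(b1) = A b1 = <0, 1, 2> = b1 + 2b2 - b3, so column 1 is <1, 2, -1>.
Repeating for b2, b3 and assembling the columns gives [[1, 0, -3], [2, 2, 2], [-1, -3, 1]].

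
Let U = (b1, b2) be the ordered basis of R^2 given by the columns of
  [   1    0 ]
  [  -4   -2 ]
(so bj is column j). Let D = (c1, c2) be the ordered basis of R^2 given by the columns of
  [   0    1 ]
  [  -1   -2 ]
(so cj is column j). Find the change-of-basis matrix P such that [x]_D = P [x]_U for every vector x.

Let M have columns bj and N have columns cj. Then for every x, N [x]_D = x = M [x]_U, so P = N^(-1) M.
Since det N = 1, N^(-1) has integer entries; multiplying gives P = [[2, 2], [1, 0]].

[[2, 2], [1, 0]]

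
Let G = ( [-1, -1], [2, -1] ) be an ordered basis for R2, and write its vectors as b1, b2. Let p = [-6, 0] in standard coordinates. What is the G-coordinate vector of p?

[2, -2]

Write p = c_1 b1 + c_2 b2 and solve for the c_i.
System: -c_1 + 2c_2 = -6, -c_1 - c_2 = 0; solving gives c_1 = 2, c_2 = -2.
Check: 2b1 - 2b2 = [-6, 0].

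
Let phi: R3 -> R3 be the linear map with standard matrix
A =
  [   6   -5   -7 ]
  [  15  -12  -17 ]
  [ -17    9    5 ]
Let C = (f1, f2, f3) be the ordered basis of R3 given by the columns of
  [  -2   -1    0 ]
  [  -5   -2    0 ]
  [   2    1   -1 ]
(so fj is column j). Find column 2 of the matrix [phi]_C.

Column 2 of [phi]_C is the C-coordinate vector of phi(f2).
In standard coordinates phi(f2) = A f2 = (-3, -8, 4).
Converting to C: (-3, -8, 4) = 2f1 - f2 - f3, so the coordinate vector is (2, -1, -1).

(2, -1, -1)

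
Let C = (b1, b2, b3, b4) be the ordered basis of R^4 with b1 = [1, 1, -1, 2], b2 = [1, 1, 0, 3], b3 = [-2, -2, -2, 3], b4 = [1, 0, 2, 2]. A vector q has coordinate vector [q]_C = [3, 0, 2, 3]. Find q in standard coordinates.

The coordinates say q = 3b1 + 0·b2 + 2b3 + 3b4; adding the scaled basis vectors gives [2, -1, -1, 18].

[2, -1, -1, 18]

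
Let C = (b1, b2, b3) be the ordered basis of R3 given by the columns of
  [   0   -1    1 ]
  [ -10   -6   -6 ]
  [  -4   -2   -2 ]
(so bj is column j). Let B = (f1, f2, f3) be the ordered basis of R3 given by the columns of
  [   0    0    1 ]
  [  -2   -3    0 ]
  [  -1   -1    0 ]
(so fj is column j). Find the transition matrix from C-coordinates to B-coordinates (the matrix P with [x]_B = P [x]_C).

[[2, 0, 0], [2, 2, 2], [0, -1, 1]]

Column j of P is [bj]_B, since P maps C-coordinates to B-coordinates.
Expressing b1 in B: b1 = 2f1 + 2f2 + 0·f3, so column 1 of P is [2, 2, 0].
Doing the same for each bj gives P = [[2, 0, 0], [2, 2, 2], [0, -1, 1]].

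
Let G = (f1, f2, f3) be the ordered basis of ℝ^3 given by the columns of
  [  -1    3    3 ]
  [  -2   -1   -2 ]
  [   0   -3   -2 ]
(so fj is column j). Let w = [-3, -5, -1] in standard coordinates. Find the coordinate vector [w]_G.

[3, 1, -1]

Write w = c_1 f1 + ... + c_3 f3 and solve for the c_i.
Row-reducing the augmented matrix [M | w] gives c = (3, 1, -1).
Check: 3f1 + f2 - f3 = [-3, -5, -1].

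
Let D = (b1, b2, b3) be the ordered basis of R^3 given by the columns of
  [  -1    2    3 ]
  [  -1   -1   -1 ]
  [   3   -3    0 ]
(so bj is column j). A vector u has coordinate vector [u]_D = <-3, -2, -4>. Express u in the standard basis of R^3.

<-13, 9, -3>

u = M [u]_D, where M has columns b1, ..., b3.
Carrying out the matrix-vector product, u = <-13, 9, -3>.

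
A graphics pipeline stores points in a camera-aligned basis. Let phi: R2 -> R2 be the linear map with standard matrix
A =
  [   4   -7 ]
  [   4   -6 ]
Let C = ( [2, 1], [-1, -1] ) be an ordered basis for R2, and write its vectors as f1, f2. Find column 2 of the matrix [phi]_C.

Compute phi(f2) = A f2 = [3, 2] in standard coordinates.
Then write this in C-coordinates: solve for y in y_1 f1 + y_2 f2 = [3, 2].
This gives y = [1, -1], which is column 2 of [phi]_C.

[1, -1]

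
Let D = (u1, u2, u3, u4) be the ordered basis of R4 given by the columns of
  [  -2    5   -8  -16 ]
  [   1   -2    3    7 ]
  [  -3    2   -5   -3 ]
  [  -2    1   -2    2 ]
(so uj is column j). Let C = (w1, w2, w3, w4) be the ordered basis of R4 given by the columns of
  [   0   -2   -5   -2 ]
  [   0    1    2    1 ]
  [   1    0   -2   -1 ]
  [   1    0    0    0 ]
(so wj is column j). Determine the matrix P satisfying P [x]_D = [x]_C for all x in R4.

[[-2, 1, -2, 2], [0, -1, 0, 2], [0, -1, 2, 2], [1, 1, -1, 1]]

Column j of P is [uj]_C, since P maps D-coordinates to C-coordinates.
Expressing u1 in C: u1 = -2w1 + 0·w2 + 0·w3 + w4, so column 1 of P is [-2, 0, 0, 1].
Doing the same for each uj gives P = [[-2, 1, -2, 2], [0, -1, 0, 2], [0, -1, 2, 2], [1, 1, -1, 1]].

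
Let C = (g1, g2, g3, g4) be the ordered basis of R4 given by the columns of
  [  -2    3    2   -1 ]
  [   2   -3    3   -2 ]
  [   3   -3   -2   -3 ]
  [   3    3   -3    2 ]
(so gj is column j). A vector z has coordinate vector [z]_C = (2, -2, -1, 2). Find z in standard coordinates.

By definition z = 2g1 - 2g2 - g3 + 2g4.
Summing componentwise gives (-14, 3, 8, 7).

(-14, 3, 8, 7)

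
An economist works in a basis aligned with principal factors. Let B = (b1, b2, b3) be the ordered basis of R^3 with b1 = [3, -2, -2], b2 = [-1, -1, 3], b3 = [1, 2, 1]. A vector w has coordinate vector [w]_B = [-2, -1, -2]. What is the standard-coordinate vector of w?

w = M [w]_B, where M has columns b1, ..., b3.
Carrying out the matrix-vector product, w = [-7, 1, -1].

[-7, 1, -1]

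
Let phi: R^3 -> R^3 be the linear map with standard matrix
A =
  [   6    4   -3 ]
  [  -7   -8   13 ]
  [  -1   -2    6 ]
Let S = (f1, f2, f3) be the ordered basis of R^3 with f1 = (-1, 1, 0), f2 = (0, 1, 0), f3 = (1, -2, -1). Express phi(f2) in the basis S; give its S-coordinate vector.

Column 2 of [phi]_S is the S-coordinate vector of phi(f2).
In standard coordinates phi(f2) = A f2 = (4, -8, -2).
Converting to S: (4, -8, -2) = -2f1 - 2f2 + 2f3, so the coordinate vector is (-2, -2, 2).

(-2, -2, 2)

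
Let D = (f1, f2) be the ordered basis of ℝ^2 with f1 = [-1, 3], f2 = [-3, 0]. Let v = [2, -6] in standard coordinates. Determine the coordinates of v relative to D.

Write v = c_1 f1 + c_2 f2 and solve for the c_i.
System: -c_1 - 3c_2 = 2, 3c_1 + 0c_2 = -6; solving gives c_1 = -2, c_2 = 0.
Check: -2f1 + 0·f2 = [2, -6].

[-2, 0]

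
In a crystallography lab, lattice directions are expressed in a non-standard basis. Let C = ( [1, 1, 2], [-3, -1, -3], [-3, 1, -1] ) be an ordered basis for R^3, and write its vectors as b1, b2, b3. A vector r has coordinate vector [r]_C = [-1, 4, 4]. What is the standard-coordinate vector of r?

r = M [r]_C, where M has columns b1, ..., b3.
Carrying out the matrix-vector product, r = [-25, -1, -18].

[-25, -1, -18]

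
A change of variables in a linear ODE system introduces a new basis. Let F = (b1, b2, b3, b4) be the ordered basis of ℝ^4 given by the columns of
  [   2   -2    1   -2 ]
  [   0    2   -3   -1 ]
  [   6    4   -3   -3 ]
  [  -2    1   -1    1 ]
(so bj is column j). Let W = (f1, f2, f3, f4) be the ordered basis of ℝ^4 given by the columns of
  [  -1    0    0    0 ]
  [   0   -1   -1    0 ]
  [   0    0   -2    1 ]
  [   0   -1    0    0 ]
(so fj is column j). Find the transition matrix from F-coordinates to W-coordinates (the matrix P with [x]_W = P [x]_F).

[[-2, 2, -1, 2], [2, -1, 1, -1], [-2, -1, 2, 2], [2, 2, 1, 1]]

Let M have columns bj and N have columns fj. Then for every x, N [x]_W = x = M [x]_F, so P = N^(-1) M.
Since det N = -1, N^(-1) has integer entries; multiplying gives P = [[-2, 2, -1, 2], [2, -1, 1, -1], [-2, -1, 2, 2], [2, 2, 1, 1]].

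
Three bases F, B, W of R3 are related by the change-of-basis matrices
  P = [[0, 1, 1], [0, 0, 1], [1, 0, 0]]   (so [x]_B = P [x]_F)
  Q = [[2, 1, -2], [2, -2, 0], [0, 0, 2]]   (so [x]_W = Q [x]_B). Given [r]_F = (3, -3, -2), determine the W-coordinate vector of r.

(-18, -6, 6)

First [r]_B = P [r]_F = (-5, -2, 3).
Then [r]_W = Q [r]_B = (-18, -6, 6).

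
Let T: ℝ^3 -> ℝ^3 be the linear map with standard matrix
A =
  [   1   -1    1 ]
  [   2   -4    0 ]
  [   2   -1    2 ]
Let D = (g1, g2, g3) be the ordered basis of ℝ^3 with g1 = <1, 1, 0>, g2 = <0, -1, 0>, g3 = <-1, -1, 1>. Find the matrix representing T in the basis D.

[[1, 2, 2], [2, -3, -1], [1, 1, 1]]

Let P have columns g1, ..., g3. Then [T]_D = P^(-1) A P.
Here det P = -1, so P^(-1) is integer; computing A P first and then P^(-1)(A P) gives [[1, 2, 2], [2, -3, -1], [1, 1, 1]].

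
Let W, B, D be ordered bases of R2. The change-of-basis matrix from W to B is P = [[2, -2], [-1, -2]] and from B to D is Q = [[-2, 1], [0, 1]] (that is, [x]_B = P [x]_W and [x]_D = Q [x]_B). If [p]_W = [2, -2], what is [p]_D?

[-14, 2]

Apply P to get B-coordinates [8, 2], then Q to get D-coordinates.
The result is [p]_D = [-14, 2].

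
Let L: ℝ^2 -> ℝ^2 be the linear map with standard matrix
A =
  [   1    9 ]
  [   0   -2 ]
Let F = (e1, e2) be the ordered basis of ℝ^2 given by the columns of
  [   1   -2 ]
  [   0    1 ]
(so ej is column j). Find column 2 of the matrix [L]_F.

(3, -2)

Column 2 of [L]_F is the F-coordinate vector of L(e2).
In standard coordinates L(e2) = A e2 = (7, -2).
Converting to F: (7, -2) = 3e1 - 2e2, so the coordinate vector is (3, -2).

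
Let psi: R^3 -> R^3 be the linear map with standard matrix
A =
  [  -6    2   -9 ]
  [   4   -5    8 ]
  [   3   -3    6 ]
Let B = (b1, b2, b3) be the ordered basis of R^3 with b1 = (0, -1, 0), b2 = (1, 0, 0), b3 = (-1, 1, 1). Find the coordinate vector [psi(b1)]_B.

Column 1 of [psi]_B is the B-coordinate vector of psi(b1).
In standard coordinates psi(b1) = A b1 = (-2, 5, 3).
Converting to B: (-2, 5, 3) = -2b1 + b2 + 3b3, so the coordinate vector is (-2, 1, 3).

(-2, 1, 3)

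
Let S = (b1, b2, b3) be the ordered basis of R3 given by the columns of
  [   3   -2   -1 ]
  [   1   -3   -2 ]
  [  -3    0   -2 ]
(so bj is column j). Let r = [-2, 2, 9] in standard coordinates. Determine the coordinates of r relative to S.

[-1, 1, -3]

[r]_S is the unique c with M c = r, where M has columns b1, ..., b3.
Solving this 3x3 system gives c = (-1, 1, -3).
Check: -b1 + b2 - 3b3 = [-2, 2, 9].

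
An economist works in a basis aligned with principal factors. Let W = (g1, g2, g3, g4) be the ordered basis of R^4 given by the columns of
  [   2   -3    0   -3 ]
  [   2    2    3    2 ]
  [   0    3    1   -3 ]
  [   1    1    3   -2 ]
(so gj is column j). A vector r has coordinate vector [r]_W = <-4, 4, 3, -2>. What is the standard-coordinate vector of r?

<-14, 5, 21, 13>

r = M [r]_W, where M has columns g1, ..., g4.
Carrying out the matrix-vector product, r = <-14, 5, 21, 13>.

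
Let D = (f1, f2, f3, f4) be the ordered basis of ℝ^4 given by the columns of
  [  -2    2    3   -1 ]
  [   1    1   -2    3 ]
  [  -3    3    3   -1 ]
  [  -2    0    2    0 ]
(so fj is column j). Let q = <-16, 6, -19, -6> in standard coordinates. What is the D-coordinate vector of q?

We seek scalars with c_1 f1 + ... + c_4 f4 = q; equivalently solve M c = q where the columns of M are f1, ..., f4.
Row-reducing the augmented matrix [M | q] gives c = (0, -3, -3, 1).
Check: 0·f1 - 3f2 - 3f3 + f4 = <-16, 6, -19, -6>.

<0, -3, -3, 1>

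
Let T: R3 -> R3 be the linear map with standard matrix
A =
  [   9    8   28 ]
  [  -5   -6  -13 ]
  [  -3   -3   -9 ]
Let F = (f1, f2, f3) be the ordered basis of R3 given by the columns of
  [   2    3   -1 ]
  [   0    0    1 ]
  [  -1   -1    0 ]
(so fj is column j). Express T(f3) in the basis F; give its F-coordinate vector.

<2, -2, -1>

Column 3 of [T]_F is the F-coordinate vector of T(f3).
In standard coordinates T(f3) = A f3 = <-1, -1, 0>.
Converting to F: <-1, -1, 0> = 2f1 - 2f2 - f3, so the coordinate vector is <2, -2, -1>.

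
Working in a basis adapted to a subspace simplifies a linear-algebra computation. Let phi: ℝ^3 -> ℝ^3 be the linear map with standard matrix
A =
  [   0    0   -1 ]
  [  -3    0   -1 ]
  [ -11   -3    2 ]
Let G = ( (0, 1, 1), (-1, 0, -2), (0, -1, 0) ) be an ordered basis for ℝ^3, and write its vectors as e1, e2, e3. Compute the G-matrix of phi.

[[1, 3, 3], [1, -2, 0], [2, -2, 3]]

With P the matrix whose columns are e1, ..., e3, [phi]_G = P^(-1) A P.
Column by column: phi(e1) = A e1 = (-1, -1, -1); its G-coordinates (1, 1, 2) give column 1.
Continuing for each basis vector yields [phi]_G = [[1, 3, 3], [1, -2, 0], [2, -2, 3]].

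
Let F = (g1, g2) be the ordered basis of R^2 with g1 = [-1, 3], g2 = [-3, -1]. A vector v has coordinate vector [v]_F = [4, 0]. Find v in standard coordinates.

[-4, 12]

v = M [v]_F, where M has columns g1, g2.
Carrying out the matrix-vector product, v = [-4, 12].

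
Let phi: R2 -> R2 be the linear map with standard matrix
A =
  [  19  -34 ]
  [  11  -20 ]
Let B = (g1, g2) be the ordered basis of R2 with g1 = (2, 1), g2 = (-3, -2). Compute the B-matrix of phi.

The j-th column of [phi]_B is [phi(gj)]_B.
phi(g1) = A g1 = (4, 2) = 2g1 + 0·g2, so column 1 is (2, 0).
Repeating for g2 and assembling the columns gives [[2, 1], [0, -3]].

[[2, 1], [0, -3]]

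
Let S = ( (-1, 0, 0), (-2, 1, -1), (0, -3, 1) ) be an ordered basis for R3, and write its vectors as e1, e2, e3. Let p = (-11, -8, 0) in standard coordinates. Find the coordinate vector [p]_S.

We seek scalars with c_1 e1 + ... + c_3 e3 = p; equivalently solve M c = p where the columns of M are e1, ..., e3.
Solving this 3x3 system gives c = (3, 4, 4).
Check: 3e1 + 4e2 + 4e3 = (-11, -8, 0).

(3, 4, 4)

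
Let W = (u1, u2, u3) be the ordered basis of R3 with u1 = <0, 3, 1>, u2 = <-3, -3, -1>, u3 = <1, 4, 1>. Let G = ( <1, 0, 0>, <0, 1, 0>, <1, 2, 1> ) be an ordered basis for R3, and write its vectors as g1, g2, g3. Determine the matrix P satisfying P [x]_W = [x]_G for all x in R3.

Let M have columns uj and N have columns gj. Then for every x, N [x]_G = x = M [x]_W, so P = N^(-1) M.
Since det N = 1, N^(-1) has integer entries; multiplying gives P = [[-1, -2, 0], [1, -1, 2], [1, -1, 1]].

[[-1, -2, 0], [1, -1, 2], [1, -1, 1]]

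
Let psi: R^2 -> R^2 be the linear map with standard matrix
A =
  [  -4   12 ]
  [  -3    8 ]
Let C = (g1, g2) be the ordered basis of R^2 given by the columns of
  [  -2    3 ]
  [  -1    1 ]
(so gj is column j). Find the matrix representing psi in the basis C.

The j-th column of [psi]_C is [psi(gj)]_C.
psi(g1) = A g1 = <-4, -2> = 2g1 + 0·g2, so column 1 is <2, 0>.
Repeating for g2 and assembling the columns gives [[2, 3], [0, 2]].

[[2, 3], [0, 2]]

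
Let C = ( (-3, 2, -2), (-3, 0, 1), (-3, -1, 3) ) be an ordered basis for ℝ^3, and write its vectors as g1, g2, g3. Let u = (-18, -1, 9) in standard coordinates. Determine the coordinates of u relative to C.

Write u = c_1 g1 + ... + c_3 g3 and solve for the c_i.
Solving this 3x3 system gives c = (1, 2, 3).
Check: g1 + 2g2 + 3g3 = (-18, -1, 9).

(1, 2, 3)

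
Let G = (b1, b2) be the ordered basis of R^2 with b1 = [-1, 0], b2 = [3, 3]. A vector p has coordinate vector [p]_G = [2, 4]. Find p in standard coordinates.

[10, 12]

The coordinates say p = 2b1 + 4b2; adding the scaled basis vectors gives [10, 12].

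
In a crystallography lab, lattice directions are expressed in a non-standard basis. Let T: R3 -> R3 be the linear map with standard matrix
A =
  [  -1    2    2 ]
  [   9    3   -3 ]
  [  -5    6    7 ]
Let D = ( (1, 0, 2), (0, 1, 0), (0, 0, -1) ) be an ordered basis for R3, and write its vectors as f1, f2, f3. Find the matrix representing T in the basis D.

[[3, 2, -2], [3, 3, 3], [-3, -2, 3]]

The j-th column of [T]_D is [T(fj)]_D.
T(f1) = A f1 = (3, 3, 9) = 3f1 + 3f2 - 3f3, so column 1 is (3, 3, -3).
Repeating for f2, f3 and assembling the columns gives [[3, 2, -2], [3, 3, 3], [-3, -2, 3]].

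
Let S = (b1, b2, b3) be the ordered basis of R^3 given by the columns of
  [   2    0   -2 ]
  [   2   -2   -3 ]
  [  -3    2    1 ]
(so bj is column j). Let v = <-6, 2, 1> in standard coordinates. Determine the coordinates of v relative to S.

Write v = c_1 b1 + ... + c_3 b3 and solve for the c_i.
Solving this 3x3 system gives c = (-3, -4, 0).
Check: -3b1 - 4b2 + 0·b3 = <-6, 2, 1>.

<-3, -4, 0>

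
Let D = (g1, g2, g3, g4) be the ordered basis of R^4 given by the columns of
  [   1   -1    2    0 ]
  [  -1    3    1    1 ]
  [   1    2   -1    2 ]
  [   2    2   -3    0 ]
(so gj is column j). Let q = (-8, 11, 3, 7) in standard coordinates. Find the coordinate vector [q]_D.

Write q = c_1 g1 + ... + c_4 g4 and solve for the c_i.
Gaussian elimination on [M | q] yields c = (-2, 4, -1, -2).
Check: -2g1 + 4g2 - g3 - 2g4 = (-8, 11, 3, 7).

(-2, 4, -1, -2)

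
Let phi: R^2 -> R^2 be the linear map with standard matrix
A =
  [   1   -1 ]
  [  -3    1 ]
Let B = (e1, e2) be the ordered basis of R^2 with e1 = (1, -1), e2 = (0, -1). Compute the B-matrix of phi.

[[2, 1], [2, 0]]

Let P have columns e1, e2. Then [phi]_B = P^(-1) A P.
Here det P = -1, so P^(-1) is integer; computing A P first and then P^(-1)(A P) gives [[2, 1], [2, 0]].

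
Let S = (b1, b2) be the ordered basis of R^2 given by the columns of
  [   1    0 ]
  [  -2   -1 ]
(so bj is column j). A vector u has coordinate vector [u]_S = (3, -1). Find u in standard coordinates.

(3, -5)

By definition u = 3b1 - b2.
Summing componentwise gives (3, -5).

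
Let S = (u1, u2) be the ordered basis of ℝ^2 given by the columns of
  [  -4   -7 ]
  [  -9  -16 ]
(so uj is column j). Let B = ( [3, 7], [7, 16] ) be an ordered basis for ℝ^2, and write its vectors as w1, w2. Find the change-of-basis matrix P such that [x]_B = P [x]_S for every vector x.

Column j of P is [uj]_B, since P maps S-coordinates to B-coordinates.
Expressing u1 in B: u1 = w1 - w2, so column 1 of P is [1, -1].
Doing the same for each uj gives P = [[1, 0], [-1, -1]].

[[1, 0], [-1, -1]]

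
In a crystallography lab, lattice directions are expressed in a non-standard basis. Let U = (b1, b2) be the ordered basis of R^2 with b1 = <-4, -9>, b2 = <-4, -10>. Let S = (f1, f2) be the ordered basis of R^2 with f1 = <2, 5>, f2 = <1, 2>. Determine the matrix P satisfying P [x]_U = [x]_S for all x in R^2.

Let M have columns bj and N have columns fj. Then for every x, N [x]_S = x = M [x]_U, so P = N^(-1) M.
Since det N = -1, N^(-1) has integer entries; multiplying gives P = [[-1, -2], [-2, 0]].

[[-1, -2], [-2, 0]]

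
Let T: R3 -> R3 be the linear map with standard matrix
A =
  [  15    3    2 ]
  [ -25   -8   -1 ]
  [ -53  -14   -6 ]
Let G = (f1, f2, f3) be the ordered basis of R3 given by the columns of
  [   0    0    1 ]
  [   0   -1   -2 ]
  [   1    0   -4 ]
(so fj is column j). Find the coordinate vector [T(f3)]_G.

Compute T(f3) = A f3 = <1, -5, -1> in standard coordinates.
Then write this in G-coordinates: solve for y in y_1 f1 + ... + y_3 f3 = <1, -5, -1>.
This gives y = <3, 3, 1>, which is column 3 of [T]_G.

<3, 3, 1>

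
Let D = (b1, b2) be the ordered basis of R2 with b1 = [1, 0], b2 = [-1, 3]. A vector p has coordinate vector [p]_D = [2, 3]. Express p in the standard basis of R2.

The coordinates say p = 2b1 + 3b2; adding the scaled basis vectors gives [-1, 9].

[-1, 9]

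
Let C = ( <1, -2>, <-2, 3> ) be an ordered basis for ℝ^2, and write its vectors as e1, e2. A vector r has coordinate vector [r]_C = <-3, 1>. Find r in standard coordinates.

<-5, 9>

r = M [r]_C, where M has columns e1, e2.
Carrying out the matrix-vector product, r = <-5, 9>.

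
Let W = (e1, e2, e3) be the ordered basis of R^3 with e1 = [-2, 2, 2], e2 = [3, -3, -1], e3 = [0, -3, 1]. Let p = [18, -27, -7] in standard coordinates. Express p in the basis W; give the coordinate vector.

[-3, 4, 3]

Write p = c_1 e1 + ... + c_3 e3 and solve for the c_i.
Solving this 3x3 system gives c = (-3, 4, 3).
Check: -3e1 + 4e2 + 3e3 = [18, -27, -7].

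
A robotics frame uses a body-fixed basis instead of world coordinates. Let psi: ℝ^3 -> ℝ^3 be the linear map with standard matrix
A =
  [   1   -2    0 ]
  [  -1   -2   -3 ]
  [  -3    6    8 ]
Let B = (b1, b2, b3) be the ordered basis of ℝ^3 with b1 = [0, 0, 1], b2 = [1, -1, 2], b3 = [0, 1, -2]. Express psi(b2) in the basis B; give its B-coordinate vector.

[-3, 3, -2]

Column 2 of [psi]_B is the B-coordinate vector of psi(b2).
In standard coordinates psi(b2) = A b2 = [3, -5, 7].
Converting to B: [3, -5, 7] = -3b1 + 3b2 - 2b3, so the coordinate vector is [-3, 3, -2].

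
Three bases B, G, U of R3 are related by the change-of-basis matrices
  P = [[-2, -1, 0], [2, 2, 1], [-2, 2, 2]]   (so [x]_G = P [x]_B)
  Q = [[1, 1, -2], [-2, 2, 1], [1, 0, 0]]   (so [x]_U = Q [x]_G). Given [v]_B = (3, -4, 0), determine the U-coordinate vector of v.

(24, -14, -2)

Apply P to get G-coordinates (-2, -2, -14), then Q to get U-coordinates.
The result is [v]_U = (24, -14, -2).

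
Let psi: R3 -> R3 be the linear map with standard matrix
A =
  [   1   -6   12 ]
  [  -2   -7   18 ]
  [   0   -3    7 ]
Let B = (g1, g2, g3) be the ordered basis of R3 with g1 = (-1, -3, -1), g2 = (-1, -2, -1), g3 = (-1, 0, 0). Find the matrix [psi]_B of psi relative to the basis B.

[[-1, 0, -2], [-1, 1, 2], [-3, 0, 1]]

Let P have columns g1, ..., g3. Then [psi]_B = P^(-1) A P.
Here det P = -1, so P^(-1) is integer; computing A P first and then P^(-1)(A P) gives [[-1, 0, -2], [-1, 1, 2], [-3, 0, 1]].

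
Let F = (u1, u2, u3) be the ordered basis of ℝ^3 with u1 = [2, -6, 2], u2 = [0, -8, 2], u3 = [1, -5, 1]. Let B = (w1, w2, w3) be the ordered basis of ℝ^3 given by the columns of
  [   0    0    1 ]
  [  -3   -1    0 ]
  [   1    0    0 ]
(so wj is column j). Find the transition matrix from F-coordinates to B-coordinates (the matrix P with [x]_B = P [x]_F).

[[2, 2, 1], [0, 2, 2], [2, 0, 1]]

Let M have columns uj and N have columns wj. Then for every x, N [x]_B = x = M [x]_F, so P = N^(-1) M.
Since det N = 1, N^(-1) has integer entries; multiplying gives P = [[2, 2, 1], [0, 2, 2], [2, 0, 1]].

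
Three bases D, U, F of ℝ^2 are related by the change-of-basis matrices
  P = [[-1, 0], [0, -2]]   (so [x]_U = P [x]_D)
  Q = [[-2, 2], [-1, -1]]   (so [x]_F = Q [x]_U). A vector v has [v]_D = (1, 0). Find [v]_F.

First [v]_U = P [v]_D = (-1, 0).
Then [v]_F = Q [v]_U = (2, 1).

(2, 1)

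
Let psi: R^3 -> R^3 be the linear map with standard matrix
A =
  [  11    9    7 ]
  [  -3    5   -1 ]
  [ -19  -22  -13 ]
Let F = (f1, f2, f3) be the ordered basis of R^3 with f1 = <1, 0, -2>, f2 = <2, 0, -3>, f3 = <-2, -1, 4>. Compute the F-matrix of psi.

[[-3, 1, -1], [1, 3, 2], [1, 3, 3]]

The j-th column of [psi]_F is [psi(fj)]_F.
psi(f1) = A f1 = <-3, -1, 7> = -3f1 + f2 + f3, so column 1 is <-3, 1, 1>.
Repeating for f2, f3 and assembling the columns gives [[-3, 1, -1], [1, 3, 2], [1, 3, 3]].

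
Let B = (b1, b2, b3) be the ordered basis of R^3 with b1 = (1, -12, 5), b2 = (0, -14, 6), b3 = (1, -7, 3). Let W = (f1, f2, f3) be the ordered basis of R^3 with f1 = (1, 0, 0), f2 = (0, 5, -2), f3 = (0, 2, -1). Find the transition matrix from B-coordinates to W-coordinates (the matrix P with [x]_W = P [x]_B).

Take x = bj: its B-coordinates are the j-th standard unit vector, so P e_j — column j of P — equals [bj]_W.
b1 = f1 - 2f2 - f3, giving column 1 = (1, -2, -1); repeating for each j gives P = [[1, 0, 1], [-2, -2, -1], [-1, -2, -1]].

[[1, 0, 1], [-2, -2, -1], [-1, -2, -1]]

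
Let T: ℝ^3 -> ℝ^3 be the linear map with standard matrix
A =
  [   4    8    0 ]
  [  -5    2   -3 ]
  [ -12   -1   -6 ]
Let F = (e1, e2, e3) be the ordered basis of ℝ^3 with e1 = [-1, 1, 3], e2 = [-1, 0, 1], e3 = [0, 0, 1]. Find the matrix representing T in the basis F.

[[-2, 2, -3], [-2, 2, 3], [1, -2, 0]]

The j-th column of [T]_F is [T(ej)]_F.
T(e1) = A e1 = [4, -2, -7] = -2e1 - 2e2 + e3, so column 1 is [-2, -2, 1].
Repeating for e2, e3 and assembling the columns gives [[-2, 2, -3], [-2, 2, 3], [1, -2, 0]].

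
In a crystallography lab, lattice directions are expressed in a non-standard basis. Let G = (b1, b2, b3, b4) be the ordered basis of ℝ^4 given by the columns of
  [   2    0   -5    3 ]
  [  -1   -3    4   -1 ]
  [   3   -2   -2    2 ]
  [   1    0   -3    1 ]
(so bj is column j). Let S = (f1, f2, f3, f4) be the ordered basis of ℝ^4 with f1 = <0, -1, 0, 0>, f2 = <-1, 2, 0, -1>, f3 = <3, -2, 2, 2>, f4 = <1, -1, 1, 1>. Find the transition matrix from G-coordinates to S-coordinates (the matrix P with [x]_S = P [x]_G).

Let M have columns bj and N have columns fj. Then for every x, N [x]_S = x = M [x]_G, so P = N^(-1) M.
Since det N = -1, N^(-1) has integer entries; multiplying gives P = [[2, 1, 0, 1], [2, -2, 1, 1], [1, 0, -2, 2], [1, -2, 2, -2]].

[[2, 1, 0, 1], [2, -2, 1, 1], [1, 0, -2, 2], [1, -2, 2, -2]]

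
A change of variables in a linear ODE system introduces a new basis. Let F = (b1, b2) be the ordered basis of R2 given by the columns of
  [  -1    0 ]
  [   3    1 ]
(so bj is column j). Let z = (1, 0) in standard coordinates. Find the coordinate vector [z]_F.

(-1, 3)

We seek scalars with c_1 b1 + c_2 b2 = z; equivalently solve M c = z where the columns of M are b1, b2.
System: -c_1 + 0c_2 = 1, 3c_1 + c_2 = 0; solving gives c_1 = -1, c_2 = 3.
Check: -b1 + 3b2 = (1, 0).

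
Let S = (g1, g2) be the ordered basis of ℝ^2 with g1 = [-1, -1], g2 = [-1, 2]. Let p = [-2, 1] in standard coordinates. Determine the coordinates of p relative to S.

[1, 1]

We seek scalars with c_1 g1 + c_2 g2 = p; equivalently solve M c = p where the columns of M are g1, g2.
System: -c_1 - c_2 = -2, -c_1 + 2c_2 = 1; solving gives c_1 = 1, c_2 = 1.
Check: g1 + g2 = [-2, 1].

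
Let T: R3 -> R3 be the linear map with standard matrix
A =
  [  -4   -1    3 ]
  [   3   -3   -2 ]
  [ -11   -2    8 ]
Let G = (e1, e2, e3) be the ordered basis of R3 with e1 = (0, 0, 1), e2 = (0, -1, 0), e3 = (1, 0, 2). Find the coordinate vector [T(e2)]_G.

Compute T(e2) = A e2 = (1, 3, 2) in standard coordinates.
Then write this in G-coordinates: solve for y in y_1 e1 + ... + y_3 e3 = (1, 3, 2).
This gives y = (0, -3, 1), which is column 2 of [T]_G.

(0, -3, 1)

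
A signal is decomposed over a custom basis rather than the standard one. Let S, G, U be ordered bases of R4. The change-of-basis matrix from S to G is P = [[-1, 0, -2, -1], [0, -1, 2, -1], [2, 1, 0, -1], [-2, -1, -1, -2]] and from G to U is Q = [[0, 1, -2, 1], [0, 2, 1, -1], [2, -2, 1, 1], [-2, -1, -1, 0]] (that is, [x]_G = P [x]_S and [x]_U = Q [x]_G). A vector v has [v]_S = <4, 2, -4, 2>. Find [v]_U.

Composing the changes, [v]_U = Q P [v]_S.
Q P = [[-6, -4, 1, -1], [4, 0, 5, -1], [-2, 2, -9, -3], [0, 0, 2, 4]]; applying this to <4, 2, -4, 2> gives <-38, -6, 26, 0>.

<-38, -6, 26, 0>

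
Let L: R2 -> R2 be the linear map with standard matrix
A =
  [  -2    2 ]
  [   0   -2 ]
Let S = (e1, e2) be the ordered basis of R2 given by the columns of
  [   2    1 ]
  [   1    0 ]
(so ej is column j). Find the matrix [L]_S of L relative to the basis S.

[[-2, 0], [2, -2]]

With P the matrix whose columns are e1, e2, [L]_S = P^(-1) A P.
Column by column: L(e1) = A e1 = (-2, -2); its S-coordinates (-2, 2) give column 1.
Continuing for each basis vector yields [L]_S = [[-2, 0], [2, -2]].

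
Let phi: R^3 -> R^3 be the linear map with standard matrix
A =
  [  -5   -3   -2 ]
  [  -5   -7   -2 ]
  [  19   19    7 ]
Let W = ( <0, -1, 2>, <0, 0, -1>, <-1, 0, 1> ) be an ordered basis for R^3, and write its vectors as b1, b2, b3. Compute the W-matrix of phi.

[[-3, -2, -3], [0, 1, 3], [1, -2, -3]]

The j-th column of [phi]_W is [phi(bj)]_W.
phi(b1) = A b1 = <-1, 3, -5> = -3b1 + 0·b2 + b3, so column 1 is <-3, 0, 1>.
Repeating for b2, b3 and assembling the columns gives [[-3, -2, -3], [0, 1, 3], [1, -2, -3]].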